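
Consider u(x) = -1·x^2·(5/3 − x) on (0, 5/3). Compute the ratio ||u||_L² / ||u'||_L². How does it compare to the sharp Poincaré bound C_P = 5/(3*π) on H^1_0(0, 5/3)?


||u||_L² / ||u'||_L² = 5*sqrt(14)/42 < C_P = 5/(3*π).

u(x) = -1·x^2·(5/3 − x), so u'(x) = x*(9*x - 10)/3.
u(x) = -1·x^2·(5/3 − x) vanishes at x = 0 and x = 5/3, so u ∈ H^1_0(0, 5/3). Differentiate via the product rule and integrate the resulting polynomials term by term.
  ∫_0^5/3 u² dx = ∫_0^5/3 (x^6 - 10*x^5/3 + 25*x^4/9) dx. Term by term:
    ∫_0^5/3 x^6 dx = 78125/15309;  ∫_0^5/3 -10*x^5/3 dx = -78125/6561;  ∫_0^5/3 25*x^4/9 dx = 15625/2187.
  Sum: 78125/15309 − 78125/6561 + 15625/2187 = 15625/45927.
  ∫_0^5/3 (u')² dx = ∫_0^5/3 (9*x^4 - 20*x^3 + 100*x^2/9) dx. Term by term:
    ∫_0^5/3 9*x^4 dx = 625/27;  ∫_0^5/3 -20*x^3 dx = -3125/81;  ∫_0^5/3 100*x^2/9 dx = 12500/729.
  Sum: 625/27 − 3125/81 + 12500/729 = 1250/729.
∫_0^5/3 u² dx = 15625/45927, so ||u||_L² = 125*sqrt(7)/567.
∫_0^5/3 (u')² dx = 1250/729, so ||u'||_L² = 25*sqrt(2)/27.
Ratio ||u||_L² / ||u'||_L² = 5*sqrt(14)/42.
Sharp Poincaré constant on H^1_0(0, 5/3) is C_P = L/π = 5/(3*π), achieved by sin(3*π/5·x).
A polynomial bump cannot attain the sharp Poincaré constant (only the first sine eigenfunction does), so the ratio is strictly less than C_P, consistent with ||u||_L² ≤ C_P ||u'||_L².


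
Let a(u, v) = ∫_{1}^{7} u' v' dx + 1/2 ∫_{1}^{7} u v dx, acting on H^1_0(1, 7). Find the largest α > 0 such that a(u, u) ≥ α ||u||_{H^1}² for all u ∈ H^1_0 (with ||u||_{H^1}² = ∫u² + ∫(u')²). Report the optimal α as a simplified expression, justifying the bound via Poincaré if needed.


α = (π^2 + 18)/(π^2 + 36)

Coercivity of a(·,·) on H^1_0(1, 7) means a(u, u) ≥ α ||u||_{H^1}² for every u ∈ H^1_0.
The interval has length L = 6, and Poincaré/coercivity depend only on L. Here a(u, u) = ∫(u')² + (1/2)·∫u².
Here 0 < c = 1/2 < 1. The condition a(u,u) ≥ α||u||_{H^1}² reads (1−α)∫(u')² ≥ (α−c)∫u². Any admissible α is ≤ 1 (rapidly oscillating u have ∫u²/∫(u')² → 0), and α = 1 would force 0 ≥ (1−c)∫u², impossible since c < 1; so 1−α > 0. By the sharp Poincaré inequality on H^1_0 of an interval of length L, ∫(u')² ≥ (π/L)²∫u² with equality for the first sine mode sin(π(x−x₀)/L) (x₀ the left endpoint), so the inequality holds for all u iff (1−α)(π/L)² ≥ α − c, i.e. α ≤ ((π/L)² + c)/((π/L)² + 1) = (1 + c(L/π)²)/(1 + (L/π)²). With (π/L)² = π^2/36 and c = 1/2, the largest admissible constant is α = ((π/L)² + c)/((π/L)² + 1).
Simplifying, α = (π^2 + 18)/(π^2 + 36).


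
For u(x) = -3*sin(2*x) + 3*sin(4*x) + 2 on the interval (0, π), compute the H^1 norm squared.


||u||_{H^1(0,π)}^2 = 103*π

u'(x) = -6*cos(2*x) + 12*cos(4*x).
Expand u² and (u')² and integrate term by term on (0, π), using: for integers n ≥ 1, ∫_0^π sin²(nx) dx = ∫_0^π cos²(nx) dx = π/2; for n ≠ n', ∫_0^π sin(nx)sin(n'x) dx = ∫_0^π cos(nx)cos(n'x) dx = 0; and by product-to-sum, ∫_0^π sin(nx)cos(n'x) dx = ½∫_0^π [sin((n+n')x) + sin((n−n')x)] dx, which is 0 when n+n' is even and 2n/(n²−n'²) when n+n' is odd (it need not vanish on (0, π)). For the constant mode: ∫_0^π 1 dx = π, ∫_0^π cos(nx) dx = 0, ∫_0^π sin(nx) dx = (1−(−1)^n)/n.
  u² squared terms: (2)²·∫1 dx = 4·π = 4*π;  (-3)²·∫sin(2x)² dx = 9·π/2 = 9*π/2;  (3)²·∫sin(4x)² dx = 9·π/2 = 9*π/2.
  u² cross terms: 2·(2)·(-3)·∫1·sin(2x) dx = -12·(0) = 0;  2·(2)·(3)·∫1·sin(4x) dx = 12·(0) = 0;  2·(-3)·(3)·∫sin(2x)·sin(4x) dx = -18·(0) = 0.
  So ∫_0^π u² dx = 4*π + 9*π/2 + 9*π/2 + 0 + 0 + 0 = 13*π.
  (u')² squared terms: (-6)²·∫cos(2x)² dx = 36·π/2 = 18*π;  (12)²·∫cos(4x)² dx = 144·π/2 = 72*π.
  (u')² cross terms: 2·(-6)·(12)·∫cos(2x)·cos(4x) dx = -144·(0) = 0.
  So ∫_0^π (u')² dx = 18*π + 72*π + 0 = 90*π.
||u||_{H^1}^2 = (13*π) + (90*π) = 103*π.


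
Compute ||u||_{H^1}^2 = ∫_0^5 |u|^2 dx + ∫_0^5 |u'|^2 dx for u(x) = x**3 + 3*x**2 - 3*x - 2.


||u||_{H^1}^2 = 516085/14

The H^1 norm (squared) on an interval (0, L) is
  ||u||_{H^1}^2 = ∫_0^L u(x)^2 dx + ∫_0^L u'(x)^2 dx.
Compute u'(x) = 3*x**2 + 6*x - 3.
Then u(x)^2 = x**6 + 6*x**5 + 3*x**4 - 22*x**3 - 3*x**2 + 12*x + 4 and u'(x)^2 = 9*x**4 + 36*x**3 + 18*x**2 - 36*x + 9.
Integrate each monomial from 0 to 5 using ∫_0^5 c·x^n dx = c·5^(n+1)/(n+1):
  ∫_0^5 u(x)^2 dx = ∫_0^5 (x^6 + 6*x^5 + 3*x^4 - 22*x^3 - 3*x^2 + 12*x + 4) dx. Term by term:
    ∫_0^5 x^6 dx = 78125/7;  ∫_0^5 6*x^5 dx = 15625;  ∫_0^5 3*x^4 dx = 1875;
    ∫_0^5 -22*x^3 dx = -6875/2;  ∫_0^5 -3*x^2 dx = -125;  ∫_0^5 12*x dx = 150;
    ∫_0^5 4 dx = 20.
  Sum: 78125/7 + 15625 + 1875 − 6875/2 − 125 + 150 + 20 = 353755/14.
  ∫_0^5 u'(x)^2 dx = ∫_0^5 (9*x^4 + 36*x^3 + 18*x^2 - 36*x + 9) dx. Term by term:
    ∫_0^5 9*x^4 dx = 5625;  ∫_0^5 36*x^3 dx = 5625;  ∫_0^5 18*x^2 dx = 750;
    ∫_0^5 -36*x dx = -450;  ∫_0^5 9 dx = 45.
  Sum: 5625 + 5625 + 750 − 450 + 45 = 11595.
Adding: ||u||_{H^1}^2 = 353755/14 + 11595 = 516085/14.


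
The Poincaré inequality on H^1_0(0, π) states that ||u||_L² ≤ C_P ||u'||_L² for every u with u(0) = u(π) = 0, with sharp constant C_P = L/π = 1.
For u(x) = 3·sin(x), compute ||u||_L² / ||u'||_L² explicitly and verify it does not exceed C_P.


||u||_L² / ||u'||_L² = 1 = C_P.

u(x) = 3·sin(x), so u'(x) = 3*cos(x).
Writing u(x) = A·sin(kπx/L) with A = 3 and k = 1, use ∫_0^L sin²(kπx/L) dx = L/2 and ∫_0^L cos²(kπx/L) dx = L/2.
u² = 9·sin²(x) and (u')² = 9·cos²(x), and each of sin², cos² integrates to L/2 = π/2 over (0, π).
∫_0^π u² dx = 9*π/2, so ||u||_L² = 3*sqrt(2)*sqrt(π)/2.
∫_0^π (u')² dx = 9*π/2, so ||u'||_L² = 3*sqrt(2)*sqrt(π)/2.
Ratio ||u||_L² / ||u'||_L² = 1.
Sharp Poincaré constant on H^1_0(0, π) is C_P = L/π = 1, achieved by sin(x).
This is the k = 1 eigenfunction (up to amplitude), so the ratio equals the sharp Poincaré constant exactly.


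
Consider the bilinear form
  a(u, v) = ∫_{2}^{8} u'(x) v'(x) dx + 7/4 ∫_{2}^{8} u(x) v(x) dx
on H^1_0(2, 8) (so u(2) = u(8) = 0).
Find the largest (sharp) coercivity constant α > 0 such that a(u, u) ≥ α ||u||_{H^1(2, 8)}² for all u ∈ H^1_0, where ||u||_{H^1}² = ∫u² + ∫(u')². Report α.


α = 1

Coercivity of a(·,·) on H^1_0(2, 8) means a(u, u) ≥ α ||u||_{H^1}² for every u ∈ H^1_0.
The interval has length L = 6, and Poincaré/coercivity depend only on L. Here a(u, u) = ∫(u')² + (7/4)·∫u².
Here c = 7/4 ≥ 1, so a(u,u) = ∫(u')² + c∫u² ≥ ∫(u')² + ∫u² = ||u||_{H^1}², i.e. α = 1 works. No larger α is possible: a(u,u) ≥ α||u||_{H^1}² means (1−α)∫(u')² ≥ (α−c)∫u², and for the modes u_n = sin(nπ(x−x₀)/L) (x₀ the left endpoint) one has ∫u_n²/∫(u_n')² = (L/(nπ))² → 0, so a(u_n,u_n)/||u_n||_{H^1}² → 1. Hence the optimal constant is α = 1.
Therefore α = 1.


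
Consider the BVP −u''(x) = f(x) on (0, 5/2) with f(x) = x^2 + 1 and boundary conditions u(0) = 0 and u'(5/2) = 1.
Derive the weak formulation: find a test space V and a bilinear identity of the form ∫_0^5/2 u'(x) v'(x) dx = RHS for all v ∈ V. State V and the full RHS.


V = {v ∈ H^1(0, 5/2) : v(0) = 0} (test functions vanish at x = 0 where u is specified); weak form: ∫_0^5/2 u'v' dx = ∫_0^5/2 (x^2 + 1) v dx + v(5/2) for all v ∈ V.

Multiply both sides by a test function v and integrate from 0 to 5/2:
  ∫_0^5/2 −u''(x) v(x) dx = ∫_0^5/2 f(x) v(x) dx.
Integrate the LHS by parts once:
  ∫_0^5/2 −u'' v dx = −[u'(x) v(x)]_0^5/2 + ∫_0^5/2 u'(x) v'(x) dx.
Thus ∫_0^5/2 u'(x) v'(x) dx = ∫_0^5/2 f(x) v(x) dx + [u'(x) v(x)]_0^5/2.
Choose V so that boundary terms are either known or forced to vanish.
Mixed BC: u(0) = 0 (Dirichlet) and u'(5/2) = 1 (Neumann). Define V = {v ∈ H^1(0, 5/2) : v(0) = 0}. Then [u' v]_0^5/2 = u'(5/2)·v(5/2) − u'(0)·0 = v(5/2).
Weak formulation: find u (satisfying any essential BC) such that ∫_0^5/2 u'(x) v'(x) dx = ∫_0^5/2 f v dx + v(5/2) for all v ∈ V (Dirichlet at 0 absorbed into V; Neumann datum at x = 5/2 contributes the boundary term).
Substituting f(x) = x^2 + 1, the right-hand side is ∫_0^5/2 (x^2 + 1) v dx + v(5/2).


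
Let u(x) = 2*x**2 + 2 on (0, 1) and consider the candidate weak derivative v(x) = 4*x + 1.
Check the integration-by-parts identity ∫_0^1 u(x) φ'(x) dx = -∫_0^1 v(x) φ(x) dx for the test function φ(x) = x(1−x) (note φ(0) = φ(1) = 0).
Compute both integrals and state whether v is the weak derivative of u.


LHS = -1/3, RHS = -1/2. No, v is not the weak derivative of u.

u(x) = 2*x**2 + 2, classical derivative u'(x) = 4*x.
φ(x) = x(1−x), so φ'(x) = 1 - 2*x.
Note φ(0) = φ(1) = 0, so the boundary term u·φ vanishes.
LHS = ∫_0^1 u(x) φ'(x) dx = ∫_0^1 (-4*x^3 + 2*x^2 - 4*x + 2) dx. Term by term:
  ∫_0^1 -4*x^3 dx = -1;  ∫_0^1 2*x^2 dx = 2/3;  ∫_0^1 -4*x dx = -2;
  ∫_0^1 2 dx = 2.
Sum: -1 + 2/3 − 2 + 2 = -1/3.
So LHS = -1/3.
∫_0^1 v(x) φ(x) dx = ∫_0^1 (-4*x^3 + 3*x^2 + x) dx. Term by term:
  ∫_0^1 -4*x^3 dx = -1;  ∫_0^1 3*x^2 dx = 1;  ∫_0^1 x dx = 1/2.
Sum: -1 + 1 + 1/2 = 1/2.
So RHS = -∫_0^1 v(x) φ(x) dx = -1/2.
LHS − RHS = 1/6 ≠ 0, so the identity fails.
(For a valid weak derivative the identity must hold for EVERY test function, in particular this one. The failure shows v is NOT the weak derivative of u.)
Correct weak derivative would be u'(x) = 4*x.


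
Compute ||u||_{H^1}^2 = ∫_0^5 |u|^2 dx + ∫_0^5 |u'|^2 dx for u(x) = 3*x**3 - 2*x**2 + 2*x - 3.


||u||_{H^1}^2 = 4916405/42

The H^1 norm (squared) on an interval (0, L) is
  ||u||_{H^1}^2 = ∫_0^L u(x)^2 dx + ∫_0^L u'(x)^2 dx.
Compute u'(x) = 9*x**2 - 4*x + 2.
Then u(x)^2 = 9*x**6 - 12*x**5 + 16*x**4 - 26*x**3 + 16*x**2 - 12*x + 9 and u'(x)^2 = 81*x**4 - 72*x**3 + 52*x**2 - 16*x + 4.
Integrate each monomial from 0 to 5 using ∫_0^5 c·x^n dx = c·5^(n+1)/(n+1):
  ∫_0^5 u(x)^2 dx = ∫_0^5 (9*x^6 - 12*x^5 + 16*x^4 - 26*x^3 + 16*x^2 - 12*x + 9) dx. Term by term:
    ∫_0^5 9*x^6 dx = 703125/7;  ∫_0^5 -12*x^5 dx = -31250;  ∫_0^5 16*x^4 dx = 10000;
    ∫_0^5 -26*x^3 dx = -8125/2;  ∫_0^5 16*x^2 dx = 2000/3;  ∫_0^5 -12*x dx = -150;
    ∫_0^5 9 dx = 45.
  Sum: 703125/7 − 31250 + 10000 − 8125/2 + 2000/3 − 150 + 45 = 3179215/42.
  ∫_0^5 u'(x)^2 dx = ∫_0^5 (81*x^4 - 72*x^3 + 52*x^2 - 16*x + 4) dx. Term by term:
    ∫_0^5 81*x^4 dx = 50625;  ∫_0^5 -72*x^3 dx = -11250;  ∫_0^5 52*x^2 dx = 6500/3;
    ∫_0^5 -16*x dx = -200;  ∫_0^5 4 dx = 20.
  Sum: 50625 − 11250 + 6500/3 − 200 + 20 = 124085/3.
Adding: ||u||_{H^1}^2 = 3179215/42 + 124085/3 = 4916405/42.


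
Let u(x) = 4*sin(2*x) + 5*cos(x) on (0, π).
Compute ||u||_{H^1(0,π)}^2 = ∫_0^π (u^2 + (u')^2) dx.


||u||_{H^1(0,π)}^2 = 320/3 + 65*π

u'(x) = -5*sin(x) + 8*cos(2*x).
Expand u² and (u')² and integrate term by term on (0, π), using: for integers n ≥ 1, ∫_0^π sin²(nx) dx = ∫_0^π cos²(nx) dx = π/2; for n ≠ n', ∫_0^π sin(nx)sin(n'x) dx = ∫_0^π cos(nx)cos(n'x) dx = 0; and by product-to-sum, ∫_0^π sin(nx)cos(n'x) dx = ½∫_0^π [sin((n+n')x) + sin((n−n')x)] dx, which is 0 when n+n' is even and 2n/(n²−n'²) when n+n' is odd (it need not vanish on (0, π)).
  u² squared terms: (4)²·∫sin(2x)² dx = 16·π/2 = 8*π;  (5)²·∫cos(x)² dx = 25·π/2 = 25*π/2.
  u² cross terms: 2·(4)·(5)·∫sin(2x)·cos(x) dx = 40·(4/3) = 160/3.
  So ∫_0^π u² dx = 8*π + 25*π/2 + 160/3 = 160/3 + 41*π/2.
  (u')² squared terms: (-5)²·∫sin(x)² dx = 25·π/2 = 25*π/2;  (8)²·∫cos(2x)² dx = 64·π/2 = 32*π.
  (u')² cross terms: 2·(-5)·(8)·∫sin(x)·cos(2x) dx = -80·(-2/3) = 160/3.
  So ∫_0^π (u')² dx = 25*π/2 + 32*π + 160/3 = 160/3 + 89*π/2.
||u||_{H^1}^2 = (160/3 + 41*π/2) + (160/3 + 89*π/2) = 320/3 + 65*π.


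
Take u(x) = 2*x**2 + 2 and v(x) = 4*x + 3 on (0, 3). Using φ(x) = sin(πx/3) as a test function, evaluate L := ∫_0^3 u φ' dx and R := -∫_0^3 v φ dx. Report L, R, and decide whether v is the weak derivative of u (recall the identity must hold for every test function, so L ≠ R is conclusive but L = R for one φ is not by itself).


LHS = -36/π, RHS = -54/π. No, v is not the weak derivative of u.

u(x) = 2*x**2 + 2, classical derivative u'(x) = 4*x.
φ(x) = sin(πx/3), so φ'(x) = π*cos(π*x/3)/3.
Note φ(0) = φ(3) = 0, so the boundary term u·φ vanishes.
LHS = ∫_0^3 u(x) φ'(x) dx = ∫_0^3 (2*π*x^2*cos(π*x/3)/3 + 2*π*cos(π*x/3)/3) dx. Term by term:
  ∫_0^3 2*π*cos(π*x/3)/3 dx = 0;  ∫_0^3 2*π*x^2*cos(π*x/3)/3 dx = -36/π.
Sum: 0 − 36/π = -36/π.
So LHS = -36/π.
∫_0^3 v(x) φ(x) dx = ∫_0^3 (4*x*sin(π*x/3) + 3*sin(π*x/3)) dx. Term by term:
  ∫_0^3 3*sin(π*x/3) dx = 18/π;  ∫_0^3 4*x*sin(π*x/3) dx = 36/π.
Sum: 18/π + 36/π = 54/π.
So RHS = -∫_0^3 v(x) φ(x) dx = -54/π.
LHS − RHS = 18/π ≠ 0, so the identity fails.
(For a valid weak derivative the identity must hold for EVERY test function, in particular this one. The failure shows v is NOT the weak derivative of u.)
Correct weak derivative would be u'(x) = 4*x.


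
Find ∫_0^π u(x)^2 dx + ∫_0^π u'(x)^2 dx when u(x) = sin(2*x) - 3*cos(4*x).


||u||_{H^1(0,π)}^2 = 79*π

u'(x) = 12*sin(4*x) + 2*cos(2*x).
Expand u² and (u')² and integrate term by term on (0, π), using: for integers n ≥ 1, ∫_0^π sin²(nx) dx = ∫_0^π cos²(nx) dx = π/2; for n ≠ n', ∫_0^π sin(nx)sin(n'x) dx = ∫_0^π cos(nx)cos(n'x) dx = 0; and by product-to-sum, ∫_0^π sin(nx)cos(n'x) dx = ½∫_0^π [sin((n+n')x) + sin((n−n')x)] dx, which is 0 when n+n' is even and 2n/(n²−n'²) when n+n' is odd (it need not vanish on (0, π)).
  u² squared terms: (-3)²·∫cos(4x)² dx = 9·π/2 = 9*π/2;  (1)²·∫sin(2x)² dx = 1·π/2 = π/2.
  u² cross terms: 2·(-3)·(1)·∫cos(4x)·sin(2x) dx = -6·(0) = 0.
  So ∫_0^π u² dx = 9*π/2 + π/2 + 0 = 5*π.
  (u')² squared terms: (2)²·∫cos(2x)² dx = 4·π/2 = 2*π;  (12)²·∫sin(4x)² dx = 144·π/2 = 72*π.
  (u')² cross terms: 2·(2)·(12)·∫cos(2x)·sin(4x) dx = 48·(0) = 0.
  So ∫_0^π (u')² dx = 2*π + 72*π + 0 = 74*π.
||u||_{H^1}^2 = (5*π) + (74*π) = 79*π.


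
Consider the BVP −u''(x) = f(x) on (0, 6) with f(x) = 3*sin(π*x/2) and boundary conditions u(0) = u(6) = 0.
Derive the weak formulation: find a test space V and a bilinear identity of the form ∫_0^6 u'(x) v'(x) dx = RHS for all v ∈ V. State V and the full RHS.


V = H^1_0(0, 6) (so v(0) = v(6) = 0); weak form: ∫_0^6 u'v' dx = ∫_0^6 (3*sin(π*x/2)) v dx for all v ∈ V.

Multiply both sides by a test function v and integrate from 0 to 6:
  ∫_0^6 −u''(x) v(x) dx = ∫_0^6 f(x) v(x) dx.
Integrate the LHS by parts once:
  ∫_0^6 −u'' v dx = −[u'(x) v(x)]_0^6 + ∫_0^6 u'(x) v'(x) dx.
Thus ∫_0^6 u'(x) v'(x) dx = ∫_0^6 f(x) v(x) dx + [u'(x) v(x)]_0^6.
Choose V so that boundary terms are either known or forced to vanish.
u is Dirichlet: u(0) = u(6) = 0. Let V = H^1_0(0, 6); then v(0) = v(6) = 0, and [u' v]_0^6 = 0.
Weak formulation: find u (satisfying any essential BC) such that ∫_0^6 u'(x) v'(x) dx = ∫_0^6 f v dx for all v ∈ V.
Substituting f(x) = 3*sin(π*x/2), the right-hand side is ∫_0^6 (3*sin(π*x/2)) v dx.


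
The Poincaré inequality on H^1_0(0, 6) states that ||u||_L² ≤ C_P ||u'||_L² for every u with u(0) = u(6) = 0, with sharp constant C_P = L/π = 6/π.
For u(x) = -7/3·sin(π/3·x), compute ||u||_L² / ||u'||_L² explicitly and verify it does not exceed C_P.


||u||_L² / ||u'||_L² = 3/π < C_P = 6/π.

u(x) = -7/3·sin(π/3·x), so u'(x) = -7*π*cos(π*x/3)/9.
Writing u(x) = A·sin(kπx/L) with A = -7/3 and k = 2, use ∫_0^L sin²(kπx/L) dx = L/2 and ∫_0^L cos²(kπx/L) dx = L/2.
u² = 49/9·sin²(π/3·x) and (u')² = 49*π^2/81·cos²(π/3·x), and each of sin², cos² integrates to L/2 = 3 over (0, 6).
∫_0^6 u² dx = 49/3, so ||u||_L² = 7*sqrt(3)/3.
∫_0^6 (u')² dx = 49*π^2/27, so ||u'||_L² = 7*sqrt(3)*π/9.
Ratio ||u||_L² / ||u'||_L² = 3/π.
Sharp Poincaré constant on H^1_0(0, 6) is C_P = L/π = 6/π, achieved by sin(π/6·x).
This is the k = 2 harmonic; the ratio L/(kπ) is strictly less than C_P = L/π, consistent with the sharp inequality ||u||_L² ≤ C_P ||u'||_L².


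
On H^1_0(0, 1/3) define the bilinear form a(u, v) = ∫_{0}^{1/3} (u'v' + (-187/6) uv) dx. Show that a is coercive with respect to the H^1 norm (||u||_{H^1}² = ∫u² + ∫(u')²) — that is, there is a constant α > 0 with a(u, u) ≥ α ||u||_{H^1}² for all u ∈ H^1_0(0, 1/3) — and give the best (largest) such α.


α = (-187 + 54*π^2)/(6*(1 + 9*π^2))

Coercivity of a(·,·) on H^1_0(0, 1/3) means a(u, u) ≥ α ||u||_{H^1}² for every u ∈ H^1_0.
The interval has length L = 1/3, and Poincaré/coercivity depend only on L. Here a(u, u) = ∫(u')² + (-187/6)·∫u².
Here c = -187/6 < 0 with |c| < (π/L)² = 9*π^2, so coercivity still holds. The condition a(u,u) ≥ α||u||_{H^1}² reads (1−α)∫(u')² ≥ (α−c)∫u². Any admissible α is ≤ 1 (rapidly oscillating u have ∫u²/∫(u')² → 0), and α = 1 would force 0 ≥ (1−c)∫u², impossible since c < 1; so 1−α > 0. By the sharp Poincaré inequality on H^1_0 of an interval of length L, ∫(u')² ≥ (π/L)²∫u² with equality for the first sine mode sin(π(x−x₀)/L) (x₀ the left endpoint), so the inequality holds for all u iff (1−α)(π/L)² ≥ α − c, i.e. α ≤ ((π/L)² + c)/((π/L)² + 1) = (1 + c(L/π)²)/(1 + (L/π)²). (Direct route, valid since c ≤ 0: Poincaré gives c∫u² ≥ c(L/π)²∫(u')², so a(u,u) ≥ (1 + c(L/π)²)∫(u')², while ||u||_{H^1}² ≤ (1 + (L/π)²)∫(u')²; dividing yields the same α.) With (π/L)² = 9*π^2 and c = -187/6, the largest admissible constant is α = ((π/L)² + c)/((π/L)² + 1).
Simplifying, α = (-187 + 54*π^2)/(6*(1 + 9*π^2)).


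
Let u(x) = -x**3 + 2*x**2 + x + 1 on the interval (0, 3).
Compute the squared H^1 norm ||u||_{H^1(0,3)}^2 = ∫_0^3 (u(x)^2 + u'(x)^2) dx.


||u||_{H^1}^2 = 7107/70

The H^1 norm (squared) on an interval (0, L) is
  ||u||_{H^1}^2 = ∫_0^L u(x)^2 dx + ∫_0^L u'(x)^2 dx.
Compute u'(x) = -3*x**2 + 4*x + 1.
Then u(x)^2 = x**6 - 4*x**5 + 2*x**4 + 2*x**3 + 5*x**2 + 2*x + 1 and u'(x)^2 = 9*x**4 - 24*x**3 + 10*x**2 + 8*x + 1.
Integrate each monomial from 0 to 3 using ∫_0^3 c·x^n dx = c·3^(n+1)/(n+1):
  ∫_0^3 u(x)^2 dx = ∫_0^3 (x^6 - 4*x^5 + 2*x^4 + 2*x^3 + 5*x^2 + 2*x + 1) dx. Term by term:
    ∫_0^3 x^6 dx = 2187/7;  ∫_0^3 -4*x^5 dx = -486;  ∫_0^3 2*x^4 dx = 486/5;
    ∫_0^3 2*x^3 dx = 81/2;  ∫_0^3 5*x^2 dx = 45;  ∫_0^3 2*x dx = 9;
    ∫_0^3 1 dx = 3.
  Sum: 2187/7 − 486 + 486/5 + 81/2 + 45 + 9 + 3 = 1479/70.
  ∫_0^3 u'(x)^2 dx = ∫_0^3 (9*x^4 - 24*x^3 + 10*x^2 + 8*x + 1) dx. Term by term:
    ∫_0^3 9*x^4 dx = 2187/5;  ∫_0^3 -24*x^3 dx = -486;  ∫_0^3 10*x^2 dx = 90;
    ∫_0^3 8*x dx = 36;  ∫_0^3 1 dx = 3.
  Sum: 2187/5 − 486 + 90 + 36 + 3 = 402/5.
Adding: ||u||_{H^1}^2 = 1479/70 + 402/5 = 7107/70.


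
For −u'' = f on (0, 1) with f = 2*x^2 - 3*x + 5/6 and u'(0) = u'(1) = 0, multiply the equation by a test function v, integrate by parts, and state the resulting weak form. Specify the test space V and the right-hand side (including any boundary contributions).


V = H^1(0, 1) (no boundary constraint on v; u is determined up to an additive constant); weak form: ∫_0^1 u'v' dx = ∫_0^1 (2*x^2 - 3*x + 5/6) v dx for all v ∈ V.

Multiply both sides by a test function v and integrate from 0 to 1:
  ∫_0^1 −u''(x) v(x) dx = ∫_0^1 f(x) v(x) dx.
Integrate the LHS by parts once:
  ∫_0^1 −u'' v dx = −[u'(x) v(x)]_0^1 + ∫_0^1 u'(x) v'(x) dx.
Thus ∫_0^1 u'(x) v'(x) dx = ∫_0^1 f(x) v(x) dx + [u'(x) v(x)]_0^1.
Choose V so that boundary terms are either known or forced to vanish.
u has homogeneous Neumann: u'(0) = u'(1) = 0. So [u' v]_0^1 = 0·v(1) − 0·v(0) = 0 for any v; take V = H^1(0, 1).
Weak formulation: find u (satisfying any essential BC) such that ∫_0^1 u'(x) v'(x) dx = ∫_0^1 f v dx for all v ∈ V (homogeneous Neumann, so boundary terms vanish).
Substituting f(x) = 2*x^2 - 3*x + 5/6, the right-hand side is ∫_0^1 (2*x^2 - 3*x + 5/6) v dx.
Compatibility check (pure Neumann): taking v ≡ 1 ∈ V gives 0 = ∫_0^1 f dx + (0) − (0), i.e. ∫_0^1 f dx must equal u'(0) − u'(1) = 0. Indeed ∫_0^1 (2*x^2 - 3*x + 5/6) dx = 0, so the data are compatible. The solution is then unique only up to an additive constant (fix it e.g. by requiring ∫_0^1 u dx = 0).


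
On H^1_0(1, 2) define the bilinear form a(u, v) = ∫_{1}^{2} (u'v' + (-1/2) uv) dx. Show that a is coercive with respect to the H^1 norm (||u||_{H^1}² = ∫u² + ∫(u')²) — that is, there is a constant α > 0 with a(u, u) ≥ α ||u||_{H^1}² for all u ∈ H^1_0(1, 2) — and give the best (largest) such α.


α = (-1/2 + π^2)/(1 + π^2)

Coercivity of a(·,·) on H^1_0(1, 2) means a(u, u) ≥ α ||u||_{H^1}² for every u ∈ H^1_0.
The interval has length L = 1, and Poincaré/coercivity depend only on L. Here a(u, u) = ∫(u')² + (-1/2)·∫u².
Here c = -1/2 < 0 with |c| < (π/L)² = π^2, so coercivity still holds. The condition a(u,u) ≥ α||u||_{H^1}² reads (1−α)∫(u')² ≥ (α−c)∫u². Any admissible α is ≤ 1 (rapidly oscillating u have ∫u²/∫(u')² → 0), and α = 1 would force 0 ≥ (1−c)∫u², impossible since c < 1; so 1−α > 0. By the sharp Poincaré inequality on H^1_0 of an interval of length L, ∫(u')² ≥ (π/L)²∫u² with equality for the first sine mode sin(π(x−x₀)/L) (x₀ the left endpoint), so the inequality holds for all u iff (1−α)(π/L)² ≥ α − c, i.e. α ≤ ((π/L)² + c)/((π/L)² + 1) = (1 + c(L/π)²)/(1 + (L/π)²). (Direct route, valid since c ≤ 0: Poincaré gives c∫u² ≥ c(L/π)²∫(u')², so a(u,u) ≥ (1 + c(L/π)²)∫(u')², while ||u||_{H^1}² ≤ (1 + (L/π)²)∫(u')²; dividing yields the same α.) With (π/L)² = π^2 and c = -1/2, the largest admissible constant is α = ((π/L)² + c)/((π/L)² + 1).
Simplifying, α = (-1/2 + π^2)/(1 + π^2).


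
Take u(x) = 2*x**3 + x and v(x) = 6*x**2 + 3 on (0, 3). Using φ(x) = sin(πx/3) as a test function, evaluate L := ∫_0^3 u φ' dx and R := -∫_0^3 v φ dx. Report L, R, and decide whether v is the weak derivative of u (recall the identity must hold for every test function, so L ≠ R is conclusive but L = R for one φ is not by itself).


LHS = -168/π + 648/π^3, RHS = -180/π + 648/π^3. No, v is not the weak derivative of u.

u(x) = 2*x**3 + x, classical derivative u'(x) = 6*x**2 + 1.
φ(x) = sin(πx/3), so φ'(x) = π*cos(π*x/3)/3.
Note φ(0) = φ(3) = 0, so the boundary term u·φ vanishes.
LHS = ∫_0^3 u(x) φ'(x) dx = ∫_0^3 (2*π*x^3*cos(π*x/3)/3 + π*x*cos(π*x/3)/3) dx. Term by term:
  ∫_0^3 π*x*cos(π*x/3)/3 dx = -6/π;  ∫_0^3 2*π*x^3*cos(π*x/3)/3 dx = -162/π + 648/π^3.
Sum: -6/π + -162/π + 648/π^3 = -168/π + 648/π^3.
So LHS = -168/π + 648/π^3.
∫_0^3 v(x) φ(x) dx = ∫_0^3 (6*x^2*sin(π*x/3) + 3*sin(π*x/3)) dx. Term by term:
  ∫_0^3 3*sin(π*x/3) dx = 18/π;  ∫_0^3 6*x^2*sin(π*x/3) dx = -648/π^3 + 162/π.
Sum: 18/π + -648/π^3 + 162/π = -648/π^3 + 180/π.
So RHS = -∫_0^3 v(x) φ(x) dx = -180/π + 648/π^3.
LHS − RHS = 12/π ≠ 0, so the identity fails.
(For a valid weak derivative the identity must hold for EVERY test function, in particular this one. The failure shows v is NOT the weak derivative of u.)
Correct weak derivative would be u'(x) = 6*x**2 + 1.


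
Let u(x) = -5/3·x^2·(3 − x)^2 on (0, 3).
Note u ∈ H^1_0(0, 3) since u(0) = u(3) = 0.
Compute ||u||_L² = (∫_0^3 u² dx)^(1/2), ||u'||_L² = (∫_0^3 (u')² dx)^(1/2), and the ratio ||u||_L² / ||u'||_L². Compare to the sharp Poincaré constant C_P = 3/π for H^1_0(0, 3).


||u||_L² / ||u'||_L² = sqrt(3)/2 < C_P = 3/π.

u(x) = -5/3·x^2·(3 − x)^2, so u'(x) = 10*x*(x*(3 - x) - (x - 3)^2)/3.
u(x) = -5/3·x^2·(3 − x)^2 vanishes at x = 0 and x = 3, so u ∈ H^1_0(0, 3). Differentiate via the product rule and integrate the resulting polynomials term by term.
  ∫_0^3 u² dx = ∫_0^3 (25*x^8/9 - 100*x^7/3 + 150*x^6 - 300*x^5 + 225*x^4) dx. Term by term:
    ∫_0^3 25*x^8/9 dx = 6075;  ∫_0^3 -100*x^7/3 dx = -54675/2;  ∫_0^3 150*x^6 dx = 328050/7;
    ∫_0^3 -300*x^5 dx = -36450;  ∫_0^3 225*x^4 dx = 10935.
  Sum: 6075 − 54675/2 + 328050/7 − 36450 + 10935 = 1215/14.
  ∫_0^3 (u')² dx = ∫_0^3 (400*x^6/9 - 400*x^5 + 1300*x^4 - 1800*x^3 + 900*x^2) dx. Term by term:
    ∫_0^3 400*x^6/9 dx = 97200/7;  ∫_0^3 -400*x^5 dx = -48600;  ∫_0^3 1300*x^4 dx = 63180;
    ∫_0^3 -1800*x^3 dx = -36450;  ∫_0^3 900*x^2 dx = 8100.
  Sum: 97200/7 − 48600 + 63180 − 36450 + 8100 = 810/7.
∫_0^3 u² dx = 1215/14, so ||u||_L² = 9*sqrt(210)/14.
∫_0^3 (u')² dx = 810/7, so ||u'||_L² = 9*sqrt(70)/7.
Ratio ||u||_L² / ||u'||_L² = sqrt(3)/2.
Sharp Poincaré constant on H^1_0(0, 3) is C_P = L/π = 3/π, achieved by sin(π/3·x).
A polynomial bump cannot attain the sharp Poincaré constant (only the first sine eigenfunction does), so the ratio is strictly less than C_P, consistent with ||u||_L² ≤ C_P ||u'||_L².


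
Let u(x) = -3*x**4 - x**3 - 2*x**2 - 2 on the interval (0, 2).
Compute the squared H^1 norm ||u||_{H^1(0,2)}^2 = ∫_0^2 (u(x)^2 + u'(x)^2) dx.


||u||_{H^1}^2 = 561112/105

The H^1 norm (squared) on an interval (0, L) is
  ||u||_{H^1}^2 = ∫_0^L u(x)^2 dx + ∫_0^L u'(x)^2 dx.
Compute u'(x) = -12*x**3 - 3*x**2 - 4*x.
Then u(x)^2 = 9*x**8 + 6*x**7 + 13*x**6 + 4*x**5 + 16*x**4 + 4*x**3 + 8*x**2 + 4 and u'(x)^2 = 144*x**6 + 72*x**5 + 105*x**4 + 24*x**3 + 16*x**2.
Integrate each monomial from 0 to 2 using ∫_0^2 c·x^n dx = c·2^(n+1)/(n+1):
  ∫_0^2 u(x)^2 dx = ∫_0^2 (9*x^8 + 6*x^7 + 13*x^6 + 4*x^5 + 16*x^4 + 4*x^3 + 8*x^2 + 4) dx. Term by term:
    ∫_0^2 9*x^8 dx = 512;  ∫_0^2 6*x^7 dx = 192;  ∫_0^2 13*x^6 dx = 1664/7;
    ∫_0^2 4*x^5 dx = 128/3;  ∫_0^2 16*x^4 dx = 512/5;  ∫_0^2 4*x^3 dx = 16;
    ∫_0^2 8*x^2 dx = 64/3;  ∫_0^2 4 dx = 8.
  Sum: 512 + 192 + 1664/7 + 128/3 + 512/5 + 16 + 64/3 + 8 = 39624/35.
  ∫_0^2 u'(x)^2 dx = ∫_0^2 (144*x^6 + 72*x^5 + 105*x^4 + 24*x^3 + 16*x^2) dx. Term by term:
    ∫_0^2 144*x^6 dx = 18432/7;  ∫_0^2 72*x^5 dx = 768;  ∫_0^2 105*x^4 dx = 672;
    ∫_0^2 24*x^3 dx = 96;  ∫_0^2 16*x^2 dx = 128/3.
  Sum: 18432/7 + 768 + 672 + 96 + 128/3 = 88448/21.
Adding: ||u||_{H^1}^2 = 39624/35 + 88448/21 = 561112/105.


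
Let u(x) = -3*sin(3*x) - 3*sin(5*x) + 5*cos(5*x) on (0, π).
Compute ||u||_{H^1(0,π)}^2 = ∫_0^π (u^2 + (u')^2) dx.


||u||_{H^1(0,π)}^2 = 487*π

u'(x) = -25*sin(5*x) - 9*cos(3*x) - 15*cos(5*x).
Expand u² and (u')² and integrate term by term on (0, π), using: for integers n ≥ 1, ∫_0^π sin²(nx) dx = ∫_0^π cos²(nx) dx = π/2; for n ≠ n', ∫_0^π sin(nx)sin(n'x) dx = ∫_0^π cos(nx)cos(n'x) dx = 0; and by product-to-sum, ∫_0^π sin(nx)cos(n'x) dx = ½∫_0^π [sin((n+n')x) + sin((n−n')x)] dx, which is 0 when n+n' is even and 2n/(n²−n'²) when n+n' is odd (it need not vanish on (0, π)).
  u² squared terms: (-3)²·∫sin(3x)² dx = 9·π/2 = 9*π/2;  (-3)²·∫sin(5x)² dx = 9·π/2 = 9*π/2;  (5)²·∫cos(5x)² dx = 25·π/2 = 25*π/2.
  u² cross terms: 2·(-3)·(-3)·∫sin(3x)·sin(5x) dx = 18·(0) = 0;  2·(-3)·(5)·∫sin(3x)·cos(5x) dx = -30·(0) = 0;  2·(-3)·(5)·∫sin(5x)·cos(5x) dx = -30·(0) = 0.
  So ∫_0^π u² dx = 9*π/2 + 9*π/2 + 25*π/2 + 0 + 0 + 0 = 43*π/2.
  (u')² squared terms: (-25)²·∫sin(5x)² dx = 625·π/2 = 625*π/2;  (-15)²·∫cos(5x)² dx = 225·π/2 = 225*π/2;  (-9)²·∫cos(3x)² dx = 81·π/2 = 81*π/2.
  (u')² cross terms: 2·(-25)·(-15)·∫sin(5x)·cos(5x) dx = 750·(0) = 0;  2·(-25)·(-9)·∫sin(5x)·cos(3x) dx = 450·(0) = 0;  2·(-15)·(-9)·∫cos(5x)·cos(3x) dx = 270·(0) = 0.
  So ∫_0^π (u')² dx = 625*π/2 + 225*π/2 + 81*π/2 + 0 + 0 + 0 = 931*π/2.
||u||_{H^1}^2 = (43*π/2) + (931*π/2) = 487*π.


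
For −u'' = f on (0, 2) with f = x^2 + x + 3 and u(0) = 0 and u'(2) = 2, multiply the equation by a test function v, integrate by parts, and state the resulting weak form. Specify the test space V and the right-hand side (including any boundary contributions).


V = {v ∈ H^1(0, 2) : v(0) = 0} (test functions vanish at x = 0 where u is specified); weak form: ∫_0^2 u'v' dx = ∫_0^2 (x^2 + x + 3) v dx + 2·v(2) for all v ∈ V.

Multiply both sides by a test function v and integrate from 0 to 2:
  ∫_0^2 −u''(x) v(x) dx = ∫_0^2 f(x) v(x) dx.
Integrate the LHS by parts once:
  ∫_0^2 −u'' v dx = −[u'(x) v(x)]_0^2 + ∫_0^2 u'(x) v'(x) dx.
Thus ∫_0^2 u'(x) v'(x) dx = ∫_0^2 f(x) v(x) dx + [u'(x) v(x)]_0^2.
Choose V so that boundary terms are either known or forced to vanish.
Mixed BC: u(0) = 0 (Dirichlet) and u'(2) = 2 (Neumann). Define V = {v ∈ H^1(0, 2) : v(0) = 0}. Then [u' v]_0^2 = u'(2)·v(2) − u'(0)·0 = 2·v(2).
Weak formulation: find u (satisfying any essential BC) such that ∫_0^2 u'(x) v'(x) dx = ∫_0^2 f v dx + 2·v(2) for all v ∈ V (Dirichlet at 0 absorbed into V; Neumann datum at x = 2 contributes the boundary term).
Substituting f(x) = x^2 + x + 3, the right-hand side is ∫_0^2 (x^2 + x + 3) v dx + 2·v(2).


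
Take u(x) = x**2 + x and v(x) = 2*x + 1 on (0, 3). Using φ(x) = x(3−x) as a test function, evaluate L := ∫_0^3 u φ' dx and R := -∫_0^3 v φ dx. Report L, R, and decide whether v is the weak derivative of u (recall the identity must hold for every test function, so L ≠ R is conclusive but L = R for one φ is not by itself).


LHS = -18, RHS = -18. Yes, v = u' weakly.

u(x) = x**2 + x, classical derivative u'(x) = 2*x + 1.
φ(x) = x(3−x), so φ'(x) = 3 - 2*x.
Note φ(0) = φ(3) = 0, so the boundary term u·φ vanishes.
LHS = ∫_0^3 u(x) φ'(x) dx = ∫_0^3 (-2*x^3 + x^2 + 3*x) dx. Term by term:
  ∫_0^3 -2*x^3 dx = -81/2;  ∫_0^3 x^2 dx = 9;  ∫_0^3 3*x dx = 27/2.
Sum: -81/2 + 9 + 27/2 = -18.
So LHS = -18.
∫_0^3 v(x) φ(x) dx = ∫_0^3 (-2*x^3 + 5*x^2 + 3*x) dx. Term by term:
  ∫_0^3 -2*x^3 dx = -81/2;  ∫_0^3 5*x^2 dx = 45;  ∫_0^3 3*x dx = 27/2.
Sum: -81/2 + 45 + 27/2 = 18.
So RHS = -∫_0^3 v(x) φ(x) dx = -18.
LHS = RHS, so the identity holds for this test φ.
Moreover u is smooth here and v(x) = u'(x) = 2*x + 1 pointwise, so the identity holds for every test function. Hence v is the weak derivative of u.


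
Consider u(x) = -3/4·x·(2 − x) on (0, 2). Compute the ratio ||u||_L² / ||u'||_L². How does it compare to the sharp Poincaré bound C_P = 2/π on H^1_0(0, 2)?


||u||_L² / ||u'||_L² = sqrt(10)/5 < C_P = 2/π.

u(x) = -3/4·x·(2 − x), so u'(x) = 3*x/2 - 3/2.
u(x) = -3/4·x·(2 − x) vanishes at x = 0 and x = 2, so u ∈ H^1_0(0, 2). Differentiate via the product rule and integrate the resulting polynomials term by term.
  ∫_0^2 u² dx = ∫_0^2 (9*x^4/16 - 9*x^3/4 + 9*x^2/4) dx. Term by term:
    ∫_0^2 9*x^4/16 dx = 18/5;  ∫_0^2 -9*x^3/4 dx = -9;  ∫_0^2 9*x^2/4 dx = 6.
  Sum: 18/5 − 9 + 6 = 3/5.
  ∫_0^2 (u')² dx = ∫_0^2 (9*x^2/4 - 9*x/2 + 9/4) dx. Term by term:
    ∫_0^2 9*x^2/4 dx = 6;  ∫_0^2 -9*x/2 dx = -9;  ∫_0^2 9/4 dx = 9/2.
  Sum: 6 − 9 + 9/2 = 3/2.
∫_0^2 u² dx = 3/5, so ||u||_L² = sqrt(15)/5.
∫_0^2 (u')² dx = 3/2, so ||u'||_L² = sqrt(6)/2.
Ratio ||u||_L² / ||u'||_L² = sqrt(10)/5.
Sharp Poincaré constant on H^1_0(0, 2) is C_P = L/π = 2/π, achieved by sin(π/2·x).
A polynomial bump cannot attain the sharp Poincaré constant (only the first sine eigenfunction does), so the ratio is strictly less than C_P, consistent with ||u||_L² ≤ C_P ||u'||_L².


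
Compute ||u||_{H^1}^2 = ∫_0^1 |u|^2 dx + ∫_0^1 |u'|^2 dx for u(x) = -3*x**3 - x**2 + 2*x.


||u||_{H^1}^2 = 314/21

The H^1 norm (squared) on an interval (0, L) is
  ||u||_{H^1}^2 = ∫_0^L u(x)^2 dx + ∫_0^L u'(x)^2 dx.
Compute u'(x) = -9*x**2 - 2*x + 2.
Then u(x)^2 = 9*x**6 + 6*x**5 - 11*x**4 - 4*x**3 + 4*x**2 and u'(x)^2 = 81*x**4 + 36*x**3 - 32*x**2 - 8*x + 4.
Integrate each monomial from 0 to 1 using ∫_0^1 c·x^n dx = c·1^(n+1)/(n+1):
  ∫_0^1 u(x)^2 dx = ∫_0^1 (9*x^6 + 6*x^5 - 11*x^4 - 4*x^3 + 4*x^2) dx. Term by term:
    ∫_0^1 9*x^6 dx = 9/7;  ∫_0^1 6*x^5 dx = 1;  ∫_0^1 -11*x^4 dx = -11/5;
    ∫_0^1 -4*x^3 dx = -1;  ∫_0^1 4*x^2 dx = 4/3.
  Sum: 9/7 + 1 − 11/5 − 1 + 4/3 = 44/105.
  ∫_0^1 u'(x)^2 dx = ∫_0^1 (81*x^4 + 36*x^3 - 32*x^2 - 8*x + 4) dx. Term by term:
    ∫_0^1 81*x^4 dx = 81/5;  ∫_0^1 36*x^3 dx = 9;  ∫_0^1 -32*x^2 dx = -32/3;
    ∫_0^1 -8*x dx = -4;  ∫_0^1 4 dx = 4.
  Sum: 81/5 + 9 − 32/3 − 4 + 4 = 218/15.
Adding: ||u||_{H^1}^2 = 44/105 + 218/15 = 314/21.


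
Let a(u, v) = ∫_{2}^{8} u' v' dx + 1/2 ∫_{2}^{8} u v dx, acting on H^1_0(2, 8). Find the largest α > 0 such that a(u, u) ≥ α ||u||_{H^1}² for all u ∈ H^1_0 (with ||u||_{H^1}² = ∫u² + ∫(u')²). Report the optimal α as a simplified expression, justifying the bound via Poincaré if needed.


α = (π^2 + 18)/(π^2 + 36)

Coercivity of a(·,·) on H^1_0(2, 8) means a(u, u) ≥ α ||u||_{H^1}² for every u ∈ H^1_0.
The interval has length L = 6, and Poincaré/coercivity depend only on L. Here a(u, u) = ∫(u')² + (1/2)·∫u².
Here 0 < c = 1/2 < 1. The condition a(u,u) ≥ α||u||_{H^1}² reads (1−α)∫(u')² ≥ (α−c)∫u². Any admissible α is ≤ 1 (rapidly oscillating u have ∫u²/∫(u')² → 0), and α = 1 would force 0 ≥ (1−c)∫u², impossible since c < 1; so 1−α > 0. By the sharp Poincaré inequality on H^1_0 of an interval of length L, ∫(u')² ≥ (π/L)²∫u² with equality for the first sine mode sin(π(x−x₀)/L) (x₀ the left endpoint), so the inequality holds for all u iff (1−α)(π/L)² ≥ α − c, i.e. α ≤ ((π/L)² + c)/((π/L)² + 1) = (1 + c(L/π)²)/(1 + (L/π)²). With (π/L)² = π^2/36 and c = 1/2, the largest admissible constant is α = ((π/L)² + c)/((π/L)² + 1).
Simplifying, α = (π^2 + 18)/(π^2 + 36).


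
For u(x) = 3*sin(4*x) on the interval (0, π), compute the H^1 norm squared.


||u||_{H^1(0,π)}^2 = 153*π/2

u'(x) = 12*cos(4*x).
Expand u² and (u')² and integrate term by term on (0, π), using: for integers n ≥ 1, ∫_0^π sin²(nx) dx = ∫_0^π cos²(nx) dx = π/2; for n ≠ n', ∫_0^π sin(nx)sin(n'x) dx = ∫_0^π cos(nx)cos(n'x) dx = 0; and by product-to-sum, ∫_0^π sin(nx)cos(n'x) dx = ½∫_0^π [sin((n+n')x) + sin((n−n')x)] dx, which is 0 when n+n' is even and 2n/(n²−n'²) when n+n' is odd (it need not vanish on (0, π)).
  u² squared terms: (3)²·∫sin(4x)² dx = 9·π/2 = 9*π/2.
  So ∫_0^π u² dx = 9*π/2.
  (u')² squared terms: (12)²·∫cos(4x)² dx = 144·π/2 = 72*π.
  So ∫_0^π (u')² dx = 72*π.
||u||_{H^1}^2 = (9*π/2) + (72*π) = 153*π/2.


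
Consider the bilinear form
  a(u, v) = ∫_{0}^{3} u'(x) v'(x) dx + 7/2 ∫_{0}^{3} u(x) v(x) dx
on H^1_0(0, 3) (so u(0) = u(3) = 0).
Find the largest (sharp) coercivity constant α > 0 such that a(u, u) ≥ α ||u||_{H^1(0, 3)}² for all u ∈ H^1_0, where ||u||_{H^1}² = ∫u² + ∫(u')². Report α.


α = 1

Coercivity of a(·,·) on H^1_0(0, 3) means a(u, u) ≥ α ||u||_{H^1}² for every u ∈ H^1_0.
The interval has length L = 3, and Poincaré/coercivity depend only on L. Here a(u, u) = ∫(u')² + (7/2)·∫u².
Here c = 7/2 ≥ 1, so a(u,u) = ∫(u')² + c∫u² ≥ ∫(u')² + ∫u² = ||u||_{H^1}², i.e. α = 1 works. No larger α is possible: a(u,u) ≥ α||u||_{H^1}² means (1−α)∫(u')² ≥ (α−c)∫u², and for the modes u_n = sin(nπ(x−x₀)/L) (x₀ the left endpoint) one has ∫u_n²/∫(u_n')² = (L/(nπ))² → 0, so a(u_n,u_n)/||u_n||_{H^1}² → 1. Hence the optimal constant is α = 1.
Therefore α = 1.


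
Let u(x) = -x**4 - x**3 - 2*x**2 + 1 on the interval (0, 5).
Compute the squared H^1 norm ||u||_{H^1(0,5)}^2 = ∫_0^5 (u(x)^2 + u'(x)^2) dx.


||u||_{H^1}^2 = 23500055/36

The H^1 norm (squared) on an interval (0, L) is
  ||u||_{H^1}^2 = ∫_0^L u(x)^2 dx + ∫_0^L u'(x)^2 dx.
Compute u'(x) = -4*x**3 - 3*x**2 - 4*x.
Then u(x)^2 = x**8 + 2*x**7 + 5*x**6 + 4*x**5 + 2*x**4 - 2*x**3 - 4*x**2 + 1 and u'(x)^2 = 16*x**6 + 24*x**5 + 41*x**4 + 24*x**3 + 16*x**2.
Integrate each monomial from 0 to 5 using ∫_0^5 c·x^n dx = c·5^(n+1)/(n+1):
  ∫_0^5 u(x)^2 dx = ∫_0^5 (x^8 + 2*x^7 + 5*x^6 + 4*x^5 + 2*x^4 - 2*x^3 - 4*x^2 + 1) dx. Term by term:
    ∫_0^5 x^8 dx = 1953125/9;  ∫_0^5 2*x^7 dx = 390625/4;  ∫_0^5 5*x^6 dx = 390625/7;
    ∫_0^5 4*x^5 dx = 31250/3;  ∫_0^5 2*x^4 dx = 1250;  ∫_0^5 -2*x^3 dx = -625/2;
    ∫_0^5 -4*x^2 dx = -500/3;  ∫_0^5 1 dx = 5.
  Sum: 1953125/9 + 390625/4 + 390625/7 + 31250/3 + 1250 − 625/2 − 500/3 + 5 = 96179885/252.
  ∫_0^5 u'(x)^2 dx = ∫_0^5 (16*x^6 + 24*x^5 + 41*x^4 + 24*x^3 + 16*x^2) dx. Term by term:
    ∫_0^5 16*x^6 dx = 1250000/7;  ∫_0^5 24*x^5 dx = 62500;  ∫_0^5 41*x^4 dx = 25625;
    ∫_0^5 24*x^3 dx = 3750;  ∫_0^5 16*x^2 dx = 2000/3.
  Sum: 1250000/7 + 62500 + 25625 + 3750 + 2000/3 = 5693375/21.
Adding: ||u||_{H^1}^2 = 96179885/252 + 5693375/21 = 23500055/36.


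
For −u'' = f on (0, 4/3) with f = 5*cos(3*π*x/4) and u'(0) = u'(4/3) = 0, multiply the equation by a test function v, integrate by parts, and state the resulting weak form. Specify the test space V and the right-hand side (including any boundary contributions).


V = H^1(0, 4/3) (no boundary constraint on v; u is determined up to an additive constant); weak form: ∫_0^4/3 u'v' dx = ∫_0^4/3 (5*cos(3*π*x/4)) v dx for all v ∈ V.

Multiply both sides by a test function v and integrate from 0 to 4/3:
  ∫_0^4/3 −u''(x) v(x) dx = ∫_0^4/3 f(x) v(x) dx.
Integrate the LHS by parts once:
  ∫_0^4/3 −u'' v dx = −[u'(x) v(x)]_0^4/3 + ∫_0^4/3 u'(x) v'(x) dx.
Thus ∫_0^4/3 u'(x) v'(x) dx = ∫_0^4/3 f(x) v(x) dx + [u'(x) v(x)]_0^4/3.
Choose V so that boundary terms are either known or forced to vanish.
u has homogeneous Neumann: u'(0) = u'(4/3) = 0. So [u' v]_0^4/3 = 0·v(4/3) − 0·v(0) = 0 for any v; take V = H^1(0, 4/3).
Weak formulation: find u (satisfying any essential BC) such that ∫_0^4/3 u'(x) v'(x) dx = ∫_0^4/3 f v dx for all v ∈ V (homogeneous Neumann, so boundary terms vanish).
Substituting f(x) = 5*cos(3*π*x/4), the right-hand side is ∫_0^4/3 (5*cos(3*π*x/4)) v dx.
Compatibility check (pure Neumann): taking v ≡ 1 ∈ V gives 0 = ∫_0^4/3 f dx + (0) − (0), i.e. ∫_0^4/3 f dx must equal u'(0) − u'(4/3) = 0. Indeed ∫_0^4/3 (5*cos(3*π*x/4)) dx = 0, so the data are compatible. The solution is then unique only up to an additive constant (fix it e.g. by requiring ∫_0^4/3 u dx = 0).


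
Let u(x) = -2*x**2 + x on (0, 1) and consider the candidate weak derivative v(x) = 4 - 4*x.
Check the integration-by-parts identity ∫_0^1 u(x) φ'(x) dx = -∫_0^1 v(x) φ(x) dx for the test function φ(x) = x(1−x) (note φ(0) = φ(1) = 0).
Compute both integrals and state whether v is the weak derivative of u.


LHS = 1/6, RHS = -1/3. No, v is not the weak derivative of u.

u(x) = -2*x**2 + x, classical derivative u'(x) = 1 - 4*x.
φ(x) = x(1−x), so φ'(x) = 1 - 2*x.
Note φ(0) = φ(1) = 0, so the boundary term u·φ vanishes.
LHS = ∫_0^1 u(x) φ'(x) dx = ∫_0^1 (4*x^3 - 4*x^2 + x) dx. Term by term:
  ∫_0^1 4*x^3 dx = 1;  ∫_0^1 -4*x^2 dx = -4/3;  ∫_0^1 x dx = 1/2.
Sum: 1 − 4/3 + 1/2 = 1/6.
So LHS = 1/6.
∫_0^1 v(x) φ(x) dx = ∫_0^1 (4*x^3 - 8*x^2 + 4*x) dx. Term by term:
  ∫_0^1 4*x^3 dx = 1;  ∫_0^1 -8*x^2 dx = -8/3;  ∫_0^1 4*x dx = 2.
Sum: 1 − 8/3 + 2 = 1/3.
So RHS = -∫_0^1 v(x) φ(x) dx = -1/3.
LHS − RHS = 1/2 ≠ 0, so the identity fails.
(For a valid weak derivative the identity must hold for EVERY test function, in particular this one. The failure shows v is NOT the weak derivative of u.)
Correct weak derivative would be u'(x) = 1 - 4*x.


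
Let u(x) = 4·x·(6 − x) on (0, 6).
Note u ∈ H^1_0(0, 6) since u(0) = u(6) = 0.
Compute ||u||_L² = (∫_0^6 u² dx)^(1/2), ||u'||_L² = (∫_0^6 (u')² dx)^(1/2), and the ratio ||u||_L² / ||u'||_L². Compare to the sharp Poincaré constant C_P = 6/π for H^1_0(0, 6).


||u||_L² / ||u'||_L² = 3*sqrt(10)/5 < C_P = 6/π.

u(x) = 4·x·(6 − x), so u'(x) = 24 - 8*x.
u(x) = 4·x·(6 − x) vanishes at x = 0 and x = 6, so u ∈ H^1_0(0, 6). Differentiate via the product rule and integrate the resulting polynomials term by term.
  ∫_0^6 u² dx = ∫_0^6 (16*x^4 - 192*x^3 + 576*x^2) dx. Term by term:
    ∫_0^6 16*x^4 dx = 124416/5;  ∫_0^6 -192*x^3 dx = -62208;  ∫_0^6 576*x^2 dx = 41472.
  Sum: 124416/5 − 62208 + 41472 = 20736/5.
  ∫_0^6 (u')² dx = ∫_0^6 (64*x^2 - 384*x + 576) dx. Term by term:
    ∫_0^6 64*x^2 dx = 4608;  ∫_0^6 -384*x dx = -6912;  ∫_0^6 576 dx = 3456.
  Sum: 4608 − 6912 + 3456 = 1152.
∫_0^6 u² dx = 20736/5, so ||u||_L² = 144*sqrt(5)/5.
∫_0^6 (u')² dx = 1152, so ||u'||_L² = 24*sqrt(2).
Ratio ||u||_L² / ||u'||_L² = 3*sqrt(10)/5.
Sharp Poincaré constant on H^1_0(0, 6) is C_P = L/π = 6/π, achieved by sin(π/6·x).
A polynomial bump cannot attain the sharp Poincaré constant (only the first sine eigenfunction does), so the ratio is strictly less than C_P, consistent with ||u||_L² ≤ C_P ||u'||_L².
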